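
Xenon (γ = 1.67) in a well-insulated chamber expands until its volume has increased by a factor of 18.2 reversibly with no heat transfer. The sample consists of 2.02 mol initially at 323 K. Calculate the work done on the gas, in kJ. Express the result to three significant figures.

Adiabatic: T₁V₁^(γ−1) = T₂V₂^(γ−1) ⇒ T₂ = T₁ (V₁/V₂)^(γ−1).
T₂ = 323 × (1/18.2)^(0.67) = 46.23 K.
Q = 0, so ΔU = W_on_gas = nCᵥΔT with Cᵥ = R/(γ−1) = 12.41 J/(mol·K).
ΔU = 2.02 × 12.41 × (46.23 − 323) = -6937 J.

W ≈ -6.94 kJ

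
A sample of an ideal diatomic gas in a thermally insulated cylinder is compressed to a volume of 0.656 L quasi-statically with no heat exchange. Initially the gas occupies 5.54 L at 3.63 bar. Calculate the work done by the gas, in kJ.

γ = 7/5 for a diatomic ideal gas.
P₂ = P₁(V₁/V₂)^γ = 3.63×(5.54/0.656)^(7/5) = 71.97 bar.
For a reversible adiabat, W_by_gas = (P₁V₁ − P₂V₂)/(γ−1).
W_by = (363000×0.00554 − 7.197×10^6×0.000656) / (2/5) = -6776 J.

W ≈ -6.78 kJ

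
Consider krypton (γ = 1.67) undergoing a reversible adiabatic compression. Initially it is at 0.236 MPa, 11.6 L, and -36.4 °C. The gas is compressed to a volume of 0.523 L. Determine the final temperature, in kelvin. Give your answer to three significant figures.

T₂ ≈ 1890 K

For a reversible adiabat TV^(γ−1) is constant, so T₂ = T₁ (V₁/V₂)^(γ−1).
T₁ = -36.4 °C = 236.7 K.
T₂ = 236.7 × (11.6/0.523)^(0.67) = 1888 K.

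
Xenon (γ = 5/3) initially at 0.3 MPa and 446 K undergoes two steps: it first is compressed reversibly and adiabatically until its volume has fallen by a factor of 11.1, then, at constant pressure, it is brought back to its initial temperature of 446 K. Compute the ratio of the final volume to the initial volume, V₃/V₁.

Adiabatic step: V₂/V₁ = 0.09009; T₂ = T₁·11.1^(2/3) = 2219 K.
Isobaric step: V₃/V₂ = T₃/T₂ = 446/2219.
V₃/V₁ = (V₂/V₁)(V₃/V₂) = 0.09009 × (446/2219) = 0.0181.

V₃/V₁ ≈ 0.0181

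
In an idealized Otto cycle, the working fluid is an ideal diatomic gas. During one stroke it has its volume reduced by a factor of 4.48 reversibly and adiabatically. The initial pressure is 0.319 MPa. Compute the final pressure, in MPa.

P₂ ≈ 2.60 MPa

Since PV^γ is constant along a reversible adiabat, P₂ = P₁ (V₁/V₂)^γ.
For a diatomic ideal gas γ = 7/5.
P₂ = 0.319 × 4.48^(7/5) = 2.604 MPa.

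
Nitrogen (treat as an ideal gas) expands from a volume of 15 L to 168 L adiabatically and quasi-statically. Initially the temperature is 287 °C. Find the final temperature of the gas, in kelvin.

T₂ ≈ 213 K

Adiabatic: T₁V₁^(γ−1) = T₂V₂^(γ−1) ⇒ T₂ = T₁ (V₁/V₂)^(γ−1).
For a diatomic ideal gas γ = 7/5, so γ−1 = 2/5.
T₁ = 287 °C = 560.1 K.
T₂ = 560.1 × (15/168)^(2/5) = 213.1 K.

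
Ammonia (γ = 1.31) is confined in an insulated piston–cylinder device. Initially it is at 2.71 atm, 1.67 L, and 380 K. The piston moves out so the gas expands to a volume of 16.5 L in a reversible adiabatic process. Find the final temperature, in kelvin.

Adiabatic: T₁V₁^(γ−1) = T₂V₂^(γ−1) ⇒ T₂ = T₁ (V₁/V₂)^(γ−1).
T₂ = 380 × (1.67/16.5)^(0.31) = 186.8 K.

T₂ ≈ 187 K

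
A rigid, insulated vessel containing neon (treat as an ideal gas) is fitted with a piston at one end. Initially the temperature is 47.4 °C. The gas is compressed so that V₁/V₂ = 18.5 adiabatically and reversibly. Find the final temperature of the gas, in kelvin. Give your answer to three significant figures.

T₂ ≈ 2240 K

Adiabatic: T₁V₁^(γ−1) = T₂V₂^(γ−1) ⇒ T₂ = T₁ (V₁/V₂)^(γ−1).
For a monatomic ideal gas γ = 5/3, so γ−1 = 2/3.
T₁ = 47.4 °C = 320.5 K.
T₂ = 320.5 × 18.5^(2/3) = 2242 K.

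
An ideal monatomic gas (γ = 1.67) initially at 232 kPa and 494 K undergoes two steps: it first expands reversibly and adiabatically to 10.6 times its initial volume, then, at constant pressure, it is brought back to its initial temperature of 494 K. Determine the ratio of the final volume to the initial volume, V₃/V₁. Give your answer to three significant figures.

Adiabatic step: V₂/V₁ = 10.6; T₂ = T₁·(1/10.6)^(0.67) = 101.6 K.
Isobaric step: V₃/V₂ = T₃/T₂ = 494/101.6.
V₃/V₁ = (V₂/V₁)(V₃/V₂) = 10.6 × (494/101.6) = 51.55.

V₃/V₁ ≈ 51.6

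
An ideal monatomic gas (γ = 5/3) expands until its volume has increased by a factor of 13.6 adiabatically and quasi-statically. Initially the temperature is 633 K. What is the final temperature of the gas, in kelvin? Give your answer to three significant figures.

T₂ ≈ 111 K

Adiabatic: T₁V₁^(γ−1) = T₂V₂^(γ−1) ⇒ T₂ = T₁ (V₁/V₂)^(γ−1).
T₂ = 633 × (1/13.6)^(2/3) = 111.1 K.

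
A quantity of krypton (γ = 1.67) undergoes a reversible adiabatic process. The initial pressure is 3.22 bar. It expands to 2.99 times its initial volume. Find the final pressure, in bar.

P₂ ≈ 0.517 bar

Since PV^γ is constant along a reversible adiabat, P₂ = P₁ (V₁/V₂)^γ.
P₂ = 3.22 × (1/2.99)^(1.67) = 0.517 bar.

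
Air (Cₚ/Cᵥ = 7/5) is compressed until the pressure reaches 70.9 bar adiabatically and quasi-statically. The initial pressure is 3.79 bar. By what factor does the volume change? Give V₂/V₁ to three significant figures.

V₂/V₁ ≈ 0.123

From PV^γ = const, V₂/V₁ = (P₁/P₂)^(1/γ).
V₂/V₁ = (3.79/70.9)^(5/7) = 0.1234.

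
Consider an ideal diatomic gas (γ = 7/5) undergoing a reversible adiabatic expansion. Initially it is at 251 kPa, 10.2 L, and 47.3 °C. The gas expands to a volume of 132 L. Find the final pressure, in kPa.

P₂ ≈ 6.96 kPa

Adiabatic: P₁V₁^γ = P₂V₂^γ ⇒ P₂ = P₁ (V₁/V₂)^γ.
P₂ = 251 × (10.2/132)^(7/5) = 6.965 kPa.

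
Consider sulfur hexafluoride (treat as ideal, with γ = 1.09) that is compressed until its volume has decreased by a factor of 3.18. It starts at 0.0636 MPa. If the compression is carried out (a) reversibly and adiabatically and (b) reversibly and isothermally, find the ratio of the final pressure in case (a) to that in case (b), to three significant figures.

Isothermal: P_b = P₁(V₁/V₂) = 0.0636×3.18.
Adiabatic: P_a = P₁(V₁/V₂)^γ = 0.0636×3.18^(1.09).
P_a/P_b = (V₁/V₂)^(γ−1) = 3.18^(0.09) = 1.11.

P_adiabatic / P_isothermal ≈ 1.11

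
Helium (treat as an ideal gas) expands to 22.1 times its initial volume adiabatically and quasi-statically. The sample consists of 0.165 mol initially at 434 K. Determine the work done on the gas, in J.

For a reversible adiabat TV^(γ−1) is constant, so T₂ = T₁ (V₁/V₂)^(γ−1).
γ = 5/3 for a monatomic ideal gas, so γ−1 = 2/3.
T₂ = 434 × (1/22.1)^(2/3) = 55.11 K.
Q = 0, so ΔU = W_on_gas = nCᵥΔT with Cᵥ = R/(γ−1) = 12.47 J/(mol·K).
ΔU = 0.165 × 12.47 × (55.11 − 434) = -779.6 J.

W ≈ -780 J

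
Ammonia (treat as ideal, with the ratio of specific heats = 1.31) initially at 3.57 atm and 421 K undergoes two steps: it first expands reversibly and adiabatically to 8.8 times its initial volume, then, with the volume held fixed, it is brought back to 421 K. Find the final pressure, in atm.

Adiabatic step (PV^γ = const): P₂ = 3.57×(1/8.8)^(1.31) = 0.2067 atm; T₂ = 421×(1/8.8)^(0.31) = 214.5 K.
Isochoric: P₃ = P₂(T₃/T₂) = 0.2067 × (421/214.5) = 0.4057 atm.

P₃ ≈ 0.406 atm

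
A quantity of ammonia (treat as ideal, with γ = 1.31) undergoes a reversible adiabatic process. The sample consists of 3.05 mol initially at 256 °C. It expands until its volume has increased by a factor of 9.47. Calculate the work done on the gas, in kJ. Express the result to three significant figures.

W ≈ -21.7 kJ

Adiabatic: T₁V₁^(γ−1) = T₂V₂^(γ−1) ⇒ T₂ = T₁ (V₁/V₂)^(γ−1).
T₁ = 256 °C = 529.1 K.
T₂ = 529.1 × (1/9.47)^(0.31) = 263.6 K.
Q = 0, so ΔU = W_on_gas = nCᵥΔT with Cᵥ = R/(γ−1) = 26.82 J/(mol·K).
ΔU = 3.05 × 26.82 × (263.6 − 529.1) = -21720 J.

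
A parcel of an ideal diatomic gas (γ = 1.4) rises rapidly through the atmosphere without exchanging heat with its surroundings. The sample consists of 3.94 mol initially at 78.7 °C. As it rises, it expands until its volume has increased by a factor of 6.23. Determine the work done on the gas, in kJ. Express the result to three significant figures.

For a reversible adiabat TV^(γ−1) is constant, so T₂ = T₁ (V₁/V₂)^(γ−1).
T₁ = 78.7 °C = 351.8 K.
T₂ = 351.8 × (1/6.23)^(0.4) = 169.3 K.
Q = 0, so ΔU = W_on_gas = nCᵥΔT with Cᵥ = R/(γ−1) = 20.79 J/(mol·K).
ΔU = 3.94 × 20.79 × (169.3 − 351.8) = -14950 J.

W ≈ -15.0 kJ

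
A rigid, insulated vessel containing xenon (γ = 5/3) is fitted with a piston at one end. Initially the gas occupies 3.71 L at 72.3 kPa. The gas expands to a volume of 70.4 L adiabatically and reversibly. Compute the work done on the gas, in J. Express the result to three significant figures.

P₂ = P₁(V₁/V₂)^γ = 72.3×(3.71/70.4)^(5/3) = 0.5356 kPa.
For a reversible adiabat, W_by_gas = (P₁V₁ − P₂V₂)/(γ−1).
W_by = (72300×0.00371 − 535.6×0.0704) / (2/3) = 345.8 J.
W_on_gas = −W_by = -345.8 J.

W ≈ -346 J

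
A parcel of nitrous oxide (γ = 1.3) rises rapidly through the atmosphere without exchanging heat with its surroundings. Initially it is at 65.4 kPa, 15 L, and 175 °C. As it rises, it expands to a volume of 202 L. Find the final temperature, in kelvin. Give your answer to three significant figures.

T₂ ≈ 205 K

Adiabatic: T₁V₁^(γ−1) = T₂V₂^(γ−1) ⇒ T₂ = T₁ (V₁/V₂)^(γ−1).
T₁ = 175 °C = 448.1 K.
T₂ = 448.1 × (15/202)^(0.3) = 205.4 K.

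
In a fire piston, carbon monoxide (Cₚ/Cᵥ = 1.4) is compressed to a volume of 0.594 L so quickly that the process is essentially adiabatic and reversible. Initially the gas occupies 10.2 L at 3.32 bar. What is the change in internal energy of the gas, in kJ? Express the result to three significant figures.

ΔU ≈ 17.9 kJ

P₂ = P₁(V₁/V₂)^γ = 3.32×(10.2/0.594)^(1.4) = 177.8 bar.
For a reversible adiabat, W_by_gas = (P₁V₁ − P₂V₂)/(γ−1).
W_by = (332000×0.0102 − 1.778×10^7×0.000594) / (0.4) = -17930 J.
Q = 0 ⇒ ΔU = −W_by = 17930 J.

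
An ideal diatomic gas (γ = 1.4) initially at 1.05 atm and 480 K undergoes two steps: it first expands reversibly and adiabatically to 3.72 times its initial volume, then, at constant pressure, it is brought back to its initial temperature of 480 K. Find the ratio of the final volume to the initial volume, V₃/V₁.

V₃/V₁ ≈ 6.29

Adiabatic step: V₂/V₁ = 3.72; T₂ = T₁·(1/3.72)^(0.4) = 283.8 K.
Isobaric step: V₃/V₂ = T₃/T₂ = 480/283.8.
V₃/V₁ = (V₂/V₁)(V₃/V₂) = 3.72 × (480/283.8) = 6.292.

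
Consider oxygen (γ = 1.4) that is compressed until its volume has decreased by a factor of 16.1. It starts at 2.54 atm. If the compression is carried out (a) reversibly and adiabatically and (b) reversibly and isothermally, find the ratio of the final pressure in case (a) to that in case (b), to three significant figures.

Isothermal: P_b = P₁(V₁/V₂) = 2.54×16.1.
Adiabatic: P_a = P₁(V₁/V₂)^γ = 2.54×16.1^(1.4).
P_a/P_b = (V₁/V₂)^(γ−1) = 16.1^(0.4) = 3.039.

P_adiabatic / P_isothermal ≈ 3.04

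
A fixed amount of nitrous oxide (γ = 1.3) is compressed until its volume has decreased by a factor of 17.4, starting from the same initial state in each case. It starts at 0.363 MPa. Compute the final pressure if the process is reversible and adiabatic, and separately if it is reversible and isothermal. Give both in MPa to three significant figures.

adiabatic: 14.9 MPa; isothermal: 6.32 MPa

Isothermal: P₂ = P₁(V₁/V₂) = 0.363×17.4 = 6.316 MPa.
Adiabatic: P₂ = P₁(V₁/V₂)^γ = 0.363×17.4^(1.3) = 14.88 MPa.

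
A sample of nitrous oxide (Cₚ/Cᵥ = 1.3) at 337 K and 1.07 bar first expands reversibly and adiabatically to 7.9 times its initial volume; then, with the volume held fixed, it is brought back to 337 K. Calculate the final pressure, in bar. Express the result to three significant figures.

P₃ ≈ 0.135 bar

Adiabatic step (PV^γ = const): P₂ = 1.07×(1/7.9)^(1.3) = 0.07286 bar; T₂ = 337×(1/7.9)^(0.3) = 181.3 K.
Isochoric: P₃ = P₂(T₃/T₂) = 0.07286 × (337/181.3) = 0.1354 bar.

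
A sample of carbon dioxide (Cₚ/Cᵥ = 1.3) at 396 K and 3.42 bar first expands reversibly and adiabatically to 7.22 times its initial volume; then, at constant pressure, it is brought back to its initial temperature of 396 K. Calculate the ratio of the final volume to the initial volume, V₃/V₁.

V₃/V₁ ≈ 13.1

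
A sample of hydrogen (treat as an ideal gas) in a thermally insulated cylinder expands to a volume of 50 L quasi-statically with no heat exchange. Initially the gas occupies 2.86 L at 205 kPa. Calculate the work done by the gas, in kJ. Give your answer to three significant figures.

γ = 7/5 for a diatomic ideal gas.
P₂ = P₁(V₁/V₂)^γ = 205×(2.86/50)^(7/5) = 3.733 kPa.
For a reversible adiabat, W_by_gas = (P₁V₁ − P₂V₂)/(γ−1).
W_by = (205000×0.00286 − 3733×0.05) / (2/5) = 999.1 J.

W ≈ 0.999 kJ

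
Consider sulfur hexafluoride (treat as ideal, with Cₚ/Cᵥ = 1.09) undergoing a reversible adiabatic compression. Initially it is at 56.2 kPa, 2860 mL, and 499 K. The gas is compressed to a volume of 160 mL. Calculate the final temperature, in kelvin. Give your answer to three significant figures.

T₂ ≈ 647 K

For a reversible adiabat TV^(γ−1) is constant, so T₂ = T₁ (V₁/V₂)^(γ−1).
T₂ = 499 × (2860/160)^(0.09) = 646.8 K.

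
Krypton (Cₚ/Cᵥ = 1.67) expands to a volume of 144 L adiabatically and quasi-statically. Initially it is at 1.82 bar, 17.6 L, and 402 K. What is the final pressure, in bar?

Since PV^γ is constant along a reversible adiabat, P₂ = P₁ (V₁/V₂)^γ.
P₂ = 1.82 × (17.6/144)^(1.67) = 0.0544 bar.

P₂ ≈ 0.0544 bar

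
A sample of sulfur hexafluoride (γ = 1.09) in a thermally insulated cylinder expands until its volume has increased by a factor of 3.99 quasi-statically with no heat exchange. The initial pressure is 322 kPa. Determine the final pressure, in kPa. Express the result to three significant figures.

P₂ ≈ 71.3 kPa

Adiabatic: P₁V₁^γ = P₂V₂^γ ⇒ P₂ = P₁ (V₁/V₂)^γ.
P₂ = 322 × (1/3.99)^(1.09) = 71.25 kPa.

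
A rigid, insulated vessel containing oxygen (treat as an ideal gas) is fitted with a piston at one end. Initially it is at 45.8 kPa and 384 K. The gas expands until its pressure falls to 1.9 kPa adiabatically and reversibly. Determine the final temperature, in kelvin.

Adiabatic: T₂/T₁ = (P₂/P₁)^((γ−1)/γ).
For a diatomic ideal gas γ = 7/5, so (γ−1)/γ = 2/7.
T₂ = 384 × (1.9/45.8)^(2/7) = 154.7 K.

T₂ ≈ 155 K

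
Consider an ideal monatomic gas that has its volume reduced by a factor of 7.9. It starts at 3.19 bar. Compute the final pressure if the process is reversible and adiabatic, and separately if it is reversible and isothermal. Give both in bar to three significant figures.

adiabatic: 100 bar; isothermal: 25.2 bar

For a monatomic ideal gas γ = 5/3.
Isothermal: P₂ = P₁(V₁/V₂) = 3.19×7.9 = 25.2 bar.
Adiabatic: P₂ = P₁(V₁/V₂)^γ = 3.19×7.9^(5/3) = 99.96 bar.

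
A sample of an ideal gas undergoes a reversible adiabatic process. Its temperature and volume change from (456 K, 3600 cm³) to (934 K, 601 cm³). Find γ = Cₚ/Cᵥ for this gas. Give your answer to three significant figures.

γ ≈ 1.40

TV^(γ−1) = const ⇒ γ − 1 = ln(T₂/T₁) / ln(V₁/V₂).
γ = 1 + ln(934/456) / ln(3600/601) = 1.401.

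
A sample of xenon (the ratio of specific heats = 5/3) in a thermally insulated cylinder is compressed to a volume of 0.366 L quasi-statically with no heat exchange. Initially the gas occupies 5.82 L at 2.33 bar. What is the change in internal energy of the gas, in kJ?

P₂ = P₁(V₁/V₂)^γ = 2.33×(5.82/0.366)^(5/3) = 234.3 bar.
For a reversible adiabat, W_by_gas = (P₁V₁ − P₂V₂)/(γ−1).
W_by = (233000×0.00582 − 2.343×10^7×0.000366) / (2/3) = -10830 J.
Q = 0 ⇒ ΔU = −W_by = 10830 J.

ΔU ≈ 10.8 kJ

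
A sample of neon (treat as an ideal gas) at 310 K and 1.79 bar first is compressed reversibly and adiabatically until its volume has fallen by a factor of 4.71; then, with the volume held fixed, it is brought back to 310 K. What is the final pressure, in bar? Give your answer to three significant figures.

P₃ ≈ 8.43 bar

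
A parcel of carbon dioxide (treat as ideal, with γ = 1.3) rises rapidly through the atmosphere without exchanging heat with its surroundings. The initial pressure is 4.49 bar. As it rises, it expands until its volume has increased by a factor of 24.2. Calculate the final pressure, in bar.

P₂ ≈ 0.0713 bar

Adiabatic: P₁V₁^γ = P₂V₂^γ ⇒ P₂ = P₁ (V₁/V₂)^γ.
P₂ = 4.49 × (1/24.2)^(1.3) = 0.07133 bar.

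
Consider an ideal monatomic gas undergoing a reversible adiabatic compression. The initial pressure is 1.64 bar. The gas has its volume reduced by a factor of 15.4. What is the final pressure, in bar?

P₂ ≈ 156 bar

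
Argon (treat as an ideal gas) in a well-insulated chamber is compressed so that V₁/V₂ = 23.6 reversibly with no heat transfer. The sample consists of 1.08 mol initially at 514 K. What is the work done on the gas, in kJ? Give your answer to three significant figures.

W ≈ 50.0 kJ

For a reversible adiabat TV^(γ−1) is constant, so T₂ = T₁ (V₁/V₂)^(γ−1).
γ = 5/3 for a monatomic ideal gas, so γ−1 = 2/3.
T₂ = 514 × 23.6^(2/3) = 4229 K.
Q = 0, so ΔU = W_on_gas = nCᵥΔT with Cᵥ = R/(γ−1) = 12.47 J/(mol·K).
ΔU = 1.08 × 12.47 × (4229 − 514) = 50040 J.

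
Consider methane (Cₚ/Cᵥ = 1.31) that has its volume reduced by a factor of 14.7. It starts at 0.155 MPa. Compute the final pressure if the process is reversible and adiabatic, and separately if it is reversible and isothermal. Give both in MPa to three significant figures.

adiabatic: 5.24 MPa; isothermal: 2.28 MPa

Isothermal: P₂ = P₁(V₁/V₂) = 0.155×14.7 = 2.278 MPa.
Adiabatic: P₂ = P₁(V₁/V₂)^γ = 0.155×14.7^(1.31) = 5.242 MPa.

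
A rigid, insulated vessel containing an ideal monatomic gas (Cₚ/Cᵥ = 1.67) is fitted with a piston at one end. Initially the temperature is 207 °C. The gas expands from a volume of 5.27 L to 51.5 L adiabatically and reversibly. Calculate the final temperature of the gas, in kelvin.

T₂ ≈ 104 K

For a reversible adiabat TV^(γ−1) is constant, so T₂ = T₁ (V₁/V₂)^(γ−1).
T₁ = 207 °C = 480.1 K.
T₂ = 480.1 × (5.27/51.5)^(0.67) = 104.3 K.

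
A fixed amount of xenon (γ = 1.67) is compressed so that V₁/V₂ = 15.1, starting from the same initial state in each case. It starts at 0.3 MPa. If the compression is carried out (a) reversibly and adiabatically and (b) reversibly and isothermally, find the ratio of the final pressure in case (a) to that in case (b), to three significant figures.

P_adiabatic / P_isothermal ≈ 6.16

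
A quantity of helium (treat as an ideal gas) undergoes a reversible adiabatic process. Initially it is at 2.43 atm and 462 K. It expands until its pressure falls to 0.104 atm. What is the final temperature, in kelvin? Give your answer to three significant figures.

T₂ ≈ 131 K

Along an adiabat T P^((1−γ)/γ) is constant, so T₂ = T₁ (P₂/P₁)^((γ−1)/γ).
For a monatomic ideal gas γ = 5/3, so (γ−1)/γ = 2/5.
T₂ = 462 × (0.104/2.43)^(2/5) = 131 K.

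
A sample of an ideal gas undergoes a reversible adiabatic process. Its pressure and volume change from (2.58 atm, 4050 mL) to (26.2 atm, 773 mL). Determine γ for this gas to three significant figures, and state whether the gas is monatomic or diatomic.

γ ≈ 1.40; diatomic

PV^γ = const ⇒ γ = ln(P₂/P₁) / ln(V₁/V₂).
γ = ln(26.2/2.58) / ln(4050/773) = 1.4.
γ ≈ 1.40 is close to 7/5, so the gas is diatomic.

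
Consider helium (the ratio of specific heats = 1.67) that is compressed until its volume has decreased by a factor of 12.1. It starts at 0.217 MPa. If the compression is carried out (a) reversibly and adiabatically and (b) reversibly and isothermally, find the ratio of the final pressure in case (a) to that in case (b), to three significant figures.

P_adiabatic / P_isothermal ≈ 5.31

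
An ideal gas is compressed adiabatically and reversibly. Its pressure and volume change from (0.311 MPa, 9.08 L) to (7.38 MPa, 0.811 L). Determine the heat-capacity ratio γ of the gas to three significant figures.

γ ≈ 1.31

PV^γ = const ⇒ γ = ln(P₂/P₁) / ln(V₁/V₂).
γ = ln(7.38/0.311) / ln(9.08/0.811) = 1.311.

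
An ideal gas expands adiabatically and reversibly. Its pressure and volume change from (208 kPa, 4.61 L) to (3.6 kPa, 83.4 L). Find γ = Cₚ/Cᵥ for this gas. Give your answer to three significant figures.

γ ≈ 1.40

PV^γ = const ⇒ γ = ln(P₂/P₁) / ln(V₁/V₂).
γ = ln(3.6/208) / ln(4.61/83.4) = 1.401.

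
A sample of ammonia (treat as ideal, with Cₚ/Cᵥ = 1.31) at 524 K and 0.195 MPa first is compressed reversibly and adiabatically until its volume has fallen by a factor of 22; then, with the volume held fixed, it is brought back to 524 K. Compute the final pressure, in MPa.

Adiabatic step (PV^γ = const): P₂ = 0.195×22^(1.31) = 11.18 MPa; T₂ = 524×22^(0.31) = 1366 K.
Isochoric: P₃ = P₂(T₃/T₂) = 11.18 × (524/1366) = 4.29 MPa.

P₃ ≈ 4.29 MPa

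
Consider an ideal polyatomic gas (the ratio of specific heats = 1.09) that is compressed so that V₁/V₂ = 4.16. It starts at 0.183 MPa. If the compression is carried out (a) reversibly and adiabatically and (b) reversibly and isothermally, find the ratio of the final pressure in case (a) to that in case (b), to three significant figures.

Isothermal: P_b = P₁(V₁/V₂) = 0.183×4.16.
Adiabatic: P_a = P₁(V₁/V₂)^γ = 0.183×4.16^(1.09).
P_a/P_b = (V₁/V₂)^(γ−1) = 4.16^(0.09) = 1.137.

P_adiabatic / P_isothermal ≈ 1.14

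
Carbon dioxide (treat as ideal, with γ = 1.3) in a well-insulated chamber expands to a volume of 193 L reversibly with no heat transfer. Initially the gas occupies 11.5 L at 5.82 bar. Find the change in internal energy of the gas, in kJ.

ΔU ≈ -12.7 kJ

P₂ = P₁(V₁/V₂)^γ = 5.82×(11.5/193)^(1.3) = 0.1488 bar.
For a reversible adiabat, W_by_gas = (P₁V₁ − P₂V₂)/(γ−1).
W_by = (582000×0.0115 − 14880×0.193) / (0.3) = 12740 J.
Q = 0 ⇒ ΔU = −W_by = -12740 J.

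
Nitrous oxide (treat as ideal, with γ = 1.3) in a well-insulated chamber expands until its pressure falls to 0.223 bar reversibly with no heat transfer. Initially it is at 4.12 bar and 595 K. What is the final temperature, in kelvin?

T₂ ≈ 304 K

Along an adiabat T P^((1−γ)/γ) is constant, so T₂ = T₁ (P₂/P₁)^((γ−1)/γ).
T₂ = 595 × (0.223/4.12)^(0.231) = 303.5 K.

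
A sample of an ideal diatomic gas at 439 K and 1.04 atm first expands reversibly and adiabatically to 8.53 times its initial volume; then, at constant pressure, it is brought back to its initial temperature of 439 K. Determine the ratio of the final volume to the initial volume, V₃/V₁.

V₃/V₁ ≈ 20.1

For a diatomic ideal gas γ = 7/5.
Adiabatic step: V₂/V₁ = 8.53; T₂ = T₁·(1/8.53)^(2/5) = 186.2 K.
Isobaric step: V₃/V₂ = T₃/T₂ = 439/186.2.
V₃/V₁ = (V₂/V₁)(V₃/V₂) = 8.53 × (439/186.2) = 20.11.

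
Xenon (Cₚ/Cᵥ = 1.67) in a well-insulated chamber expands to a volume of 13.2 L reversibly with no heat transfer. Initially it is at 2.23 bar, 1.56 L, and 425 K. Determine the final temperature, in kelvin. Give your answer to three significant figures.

T₂ ≈ 102 K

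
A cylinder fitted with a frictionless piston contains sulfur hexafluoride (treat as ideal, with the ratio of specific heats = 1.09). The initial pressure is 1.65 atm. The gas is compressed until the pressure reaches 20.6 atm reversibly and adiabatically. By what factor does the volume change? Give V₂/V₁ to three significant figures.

From PV^γ = const, V₂/V₁ = (P₁/P₂)^(1/γ).
V₂/V₁ = (1.65/20.6)^(0.917) = 0.09866.

V₂/V₁ ≈ 0.0987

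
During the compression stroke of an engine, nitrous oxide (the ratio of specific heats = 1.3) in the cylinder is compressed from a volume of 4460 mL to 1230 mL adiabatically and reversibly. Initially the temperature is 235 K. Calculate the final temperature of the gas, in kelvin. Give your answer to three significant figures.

Adiabatic: T₁V₁^(γ−1) = T₂V₂^(γ−1) ⇒ T₂ = T₁ (V₁/V₂)^(γ−1).
T₂ = 235 × (4460/1230)^(0.3) = 345.9 K.

T₂ ≈ 346 K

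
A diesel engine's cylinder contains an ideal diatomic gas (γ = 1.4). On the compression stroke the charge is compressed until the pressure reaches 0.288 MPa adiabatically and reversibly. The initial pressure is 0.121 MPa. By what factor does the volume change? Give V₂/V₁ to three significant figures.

From PV^γ = const, V₂/V₁ = (P₁/P₂)^(1/γ).
V₂/V₁ = (0.121/0.288)^(0.714) = 0.5383.

V₂/V₁ ≈ 0.538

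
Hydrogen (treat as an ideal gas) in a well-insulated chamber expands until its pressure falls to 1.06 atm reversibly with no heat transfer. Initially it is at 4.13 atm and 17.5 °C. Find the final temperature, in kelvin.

Along an adiabat T P^((1−γ)/γ) is constant, so T₂ = T₁ (P₂/P₁)^((γ−1)/γ).
For a diatomic ideal gas γ = 7/5, so (γ−1)/γ = 2/7.
T₁ = 17.5 °C = 290.6 K.
T₂ = 290.6 × (1.06/4.13)^(2/7) = 197.1 K.

T₂ ≈ 197 K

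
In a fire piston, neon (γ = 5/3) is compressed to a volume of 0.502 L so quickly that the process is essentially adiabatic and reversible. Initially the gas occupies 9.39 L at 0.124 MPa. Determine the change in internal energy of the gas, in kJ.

P₂ = P₁(V₁/V₂)^γ = 0.124×(9.39/0.502)^(5/3) = 16.34 MPa.
For a reversible adiabat, W_by_gas = (P₁V₁ − P₂V₂)/(γ−1).
W_by = (124000×0.00939 − 1.634×10^7×0.000502) / (2/3) = -10560 J.
Q = 0 ⇒ ΔU = −W_by = 10560 J.

ΔU ≈ 10.6 kJ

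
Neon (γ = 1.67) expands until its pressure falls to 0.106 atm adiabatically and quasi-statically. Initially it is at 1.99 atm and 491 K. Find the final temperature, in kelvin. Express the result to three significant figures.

Adiabatic: T₂/T₁ = (P₂/P₁)^((γ−1)/γ).
T₂ = 491 × (0.106/1.99)^(0.401) = 151.4 K.

T₂ ≈ 151 K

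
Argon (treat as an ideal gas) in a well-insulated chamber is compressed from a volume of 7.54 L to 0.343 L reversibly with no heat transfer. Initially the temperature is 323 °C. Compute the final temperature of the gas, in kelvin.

T₂ ≈ 4680 K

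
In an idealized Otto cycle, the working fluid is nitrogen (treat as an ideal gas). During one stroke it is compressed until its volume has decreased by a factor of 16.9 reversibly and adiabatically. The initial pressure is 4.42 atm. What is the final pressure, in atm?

Since PV^γ is constant along a reversible adiabat, P₂ = P₁ (V₁/V₂)^γ.
For a diatomic ideal gas γ = 7/5.
P₂ = 4.42 × 16.9^(7/5) = 231.5 atm.

P₂ ≈ 231 atm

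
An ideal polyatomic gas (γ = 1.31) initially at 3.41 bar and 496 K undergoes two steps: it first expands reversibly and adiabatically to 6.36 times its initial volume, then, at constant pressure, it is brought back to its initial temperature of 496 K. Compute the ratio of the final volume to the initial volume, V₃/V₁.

Adiabatic step: V₂/V₁ = 6.36; T₂ = T₁·(1/6.36)^(0.31) = 279.5 K.
Isobaric step: V₃/V₂ = T₃/T₂ = 496/279.5.
V₃/V₁ = (V₂/V₁)(V₃/V₂) = 6.36 × (496/279.5) = 11.29.

V₃/V₁ ≈ 11.3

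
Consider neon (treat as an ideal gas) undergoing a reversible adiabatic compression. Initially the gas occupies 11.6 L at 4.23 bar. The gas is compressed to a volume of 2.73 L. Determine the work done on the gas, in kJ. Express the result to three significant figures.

γ = 5/3 for a monatomic ideal gas.
P₂ = P₁(V₁/V₂)^γ = 4.23×(11.6/2.73)^(5/3) = 47.15 bar.
For a reversible adiabat, W_by_gas = (P₁V₁ − P₂V₂)/(γ−1).
W_by = (423000×0.0116 − 4.715×10^6×0.00273) / (2/3) = -11950 J.
W_on_gas = −W_by = 11950 J.

W ≈ 11.9 kJ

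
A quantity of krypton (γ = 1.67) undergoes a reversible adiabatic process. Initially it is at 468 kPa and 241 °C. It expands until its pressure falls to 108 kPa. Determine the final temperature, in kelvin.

Adiabatic: T₂/T₁ = (P₂/P₁)^((γ−1)/γ).
T₁ = 241 °C = 514.1 K.
T₂ = 514.1 × (108/468)^(0.401) = 285.5 K.

T₂ ≈ 285 K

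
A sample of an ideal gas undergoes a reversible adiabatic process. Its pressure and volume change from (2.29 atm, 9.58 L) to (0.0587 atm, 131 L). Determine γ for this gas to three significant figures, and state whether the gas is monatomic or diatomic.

γ ≈ 1.40; diatomic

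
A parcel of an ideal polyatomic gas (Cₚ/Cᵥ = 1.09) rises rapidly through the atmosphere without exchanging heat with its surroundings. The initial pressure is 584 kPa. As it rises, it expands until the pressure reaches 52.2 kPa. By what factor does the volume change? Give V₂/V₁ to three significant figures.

V₂/V₁ ≈ 9.17

From PV^γ = const, V₂/V₁ = (P₁/P₂)^(1/γ).
V₂/V₁ = (584/52.2)^(0.917) = 9.165.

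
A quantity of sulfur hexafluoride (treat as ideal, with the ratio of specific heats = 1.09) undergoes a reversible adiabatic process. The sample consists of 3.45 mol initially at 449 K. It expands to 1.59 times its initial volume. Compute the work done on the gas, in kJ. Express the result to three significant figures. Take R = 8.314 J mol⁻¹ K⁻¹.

For a reversible adiabat TV^(γ−1) is constant, so T₂ = T₁ (V₁/V₂)^(γ−1).
T₂ = 449 × (1/1.59)^(0.09) = 430.6 K.
Q = 0, so ΔU = W_on_gas = nCᵥΔT with Cᵥ = R/(γ−1) = 92.38 J/(mol·K).
ΔU = 3.45 × 92.38 × (430.6 − 449) = -5849 J.

W ≈ -5.85 kJ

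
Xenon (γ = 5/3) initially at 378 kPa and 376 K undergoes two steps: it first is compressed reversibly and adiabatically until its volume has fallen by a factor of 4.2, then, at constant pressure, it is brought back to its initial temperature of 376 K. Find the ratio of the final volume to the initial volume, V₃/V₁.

V₃/V₁ ≈ 0.0915

Adiabatic step: V₂/V₁ = 0.2381; T₂ = T₁·4.2^(2/3) = 978.8 K.
Isobaric step: V₃/V₂ = T₃/T₂ = 376/978.8.
V₃/V₁ = (V₂/V₁)(V₃/V₂) = 0.2381 × (376/978.8) = 0.09146.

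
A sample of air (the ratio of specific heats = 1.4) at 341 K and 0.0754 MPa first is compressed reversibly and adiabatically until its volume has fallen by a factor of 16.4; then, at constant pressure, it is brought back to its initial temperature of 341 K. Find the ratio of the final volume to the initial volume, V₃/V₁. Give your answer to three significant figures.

Adiabatic step: V₂/V₁ = 0.06098; T₂ = T₁·16.4^(0.4) = 1044 K.
Isobaric step: V₃/V₂ = T₃/T₂ = 341/1044.
V₃/V₁ = (V₂/V₁)(V₃/V₂) = 0.06098 × (341/1044) = 0.01992.

V₃/V₁ ≈ 0.0199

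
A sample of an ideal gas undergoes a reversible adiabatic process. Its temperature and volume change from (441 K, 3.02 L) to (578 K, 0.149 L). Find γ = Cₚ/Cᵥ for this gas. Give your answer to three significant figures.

γ ≈ 1.09

TV^(γ−1) = const ⇒ γ − 1 = ln(T₂/T₁) / ln(V₁/V₂).
γ = 1 + ln(578/441) / ln(3.02/0.149) = 1.09.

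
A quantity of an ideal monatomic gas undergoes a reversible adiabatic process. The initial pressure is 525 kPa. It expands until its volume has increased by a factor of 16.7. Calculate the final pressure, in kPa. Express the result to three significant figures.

Adiabatic: P₁V₁^γ = P₂V₂^γ ⇒ P₂ = P₁ (V₁/V₂)^γ.
For a monatomic ideal gas γ = 5/3.
P₂ = 525 × (1/16.7)^(5/3) = 4.812 kPa.

P₂ ≈ 4.81 kPa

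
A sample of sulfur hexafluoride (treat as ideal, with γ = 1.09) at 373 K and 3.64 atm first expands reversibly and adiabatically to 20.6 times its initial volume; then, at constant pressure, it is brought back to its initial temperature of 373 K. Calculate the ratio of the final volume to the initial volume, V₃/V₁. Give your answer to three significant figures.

V₃/V₁ ≈ 27.0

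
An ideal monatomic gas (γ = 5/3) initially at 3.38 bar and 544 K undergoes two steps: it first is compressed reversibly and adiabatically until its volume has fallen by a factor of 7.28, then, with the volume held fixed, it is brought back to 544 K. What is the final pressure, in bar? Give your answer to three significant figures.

Adiabatic step (PV^γ = const): P₂ = 3.38×7.28^(5/3) = 92.43 bar; T₂ = 544×7.28^(2/3) = 2043 K.
Isochoric: P₃ = P₂(T₃/T₂) = 92.43 × (544/2043) = 24.61 bar.

P₃ ≈ 24.6 bar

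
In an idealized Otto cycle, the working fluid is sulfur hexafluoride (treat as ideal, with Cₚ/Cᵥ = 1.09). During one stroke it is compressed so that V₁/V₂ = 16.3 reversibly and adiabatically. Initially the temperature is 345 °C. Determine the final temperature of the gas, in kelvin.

T₂ ≈ 795 K

Adiabatic: T₁V₁^(γ−1) = T₂V₂^(γ−1) ⇒ T₂ = T₁ (V₁/V₂)^(γ−1).
T₁ = 345 °C = 618.1 K.
T₂ = 618.1 × 16.3^(0.09) = 794.7 K.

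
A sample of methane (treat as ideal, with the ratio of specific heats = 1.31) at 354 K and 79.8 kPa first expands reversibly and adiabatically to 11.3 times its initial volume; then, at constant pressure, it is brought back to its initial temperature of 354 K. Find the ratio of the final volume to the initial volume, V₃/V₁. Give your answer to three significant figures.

V₃/V₁ ≈ 24.0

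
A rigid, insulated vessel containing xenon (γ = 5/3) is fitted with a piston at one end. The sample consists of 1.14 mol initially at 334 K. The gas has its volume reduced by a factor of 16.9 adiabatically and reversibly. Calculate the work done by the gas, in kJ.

W ≈ -26.5 kJ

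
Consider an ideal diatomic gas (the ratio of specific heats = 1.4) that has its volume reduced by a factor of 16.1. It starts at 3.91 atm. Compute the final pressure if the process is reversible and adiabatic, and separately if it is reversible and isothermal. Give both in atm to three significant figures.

Isothermal: P₂ = P₁(V₁/V₂) = 3.91×16.1 = 62.95 atm.
Adiabatic: P₂ = P₁(V₁/V₂)^γ = 3.91×16.1^(1.4) = 191.3 atm.

adiabatic: 191 atm; isothermal: 63.0 atm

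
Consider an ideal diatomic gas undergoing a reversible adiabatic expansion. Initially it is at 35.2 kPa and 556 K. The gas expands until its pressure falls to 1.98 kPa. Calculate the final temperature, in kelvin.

T₂ ≈ 244 K

Adiabatic: T₂/T₁ = (P₂/P₁)^((γ−1)/γ).
For a diatomic ideal gas γ = 7/5, so (γ−1)/γ = 2/7.
T₂ = 556 × (1.98/35.2)^(2/7) = 244.3 K.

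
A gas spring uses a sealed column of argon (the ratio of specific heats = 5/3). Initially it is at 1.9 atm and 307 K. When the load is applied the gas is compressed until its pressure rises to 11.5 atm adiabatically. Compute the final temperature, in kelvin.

T₂ ≈ 631 K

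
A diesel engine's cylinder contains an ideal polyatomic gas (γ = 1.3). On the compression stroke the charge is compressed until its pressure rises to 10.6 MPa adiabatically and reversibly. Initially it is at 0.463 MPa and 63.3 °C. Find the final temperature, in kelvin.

T₂ ≈ 693 K

Along an adiabat T P^((1−γ)/γ) is constant, so T₂ = T₁ (P₂/P₁)^((γ−1)/γ).
T₁ = 63.3 °C = 336.4 K.
T₂ = 336.4 × (10.6/0.463)^(0.231) = 693 K.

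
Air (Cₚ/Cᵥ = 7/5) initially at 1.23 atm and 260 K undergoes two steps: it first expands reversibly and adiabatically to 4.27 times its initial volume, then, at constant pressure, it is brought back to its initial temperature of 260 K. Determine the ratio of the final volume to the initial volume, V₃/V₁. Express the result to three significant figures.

V₃/V₁ ≈ 7.63

Adiabatic step: V₂/V₁ = 4.27; T₂ = T₁·(1/4.27)^(2/5) = 145.5 K.
Isobaric step: V₃/V₂ = T₃/T₂ = 260/145.5.
V₃/V₁ = (V₂/V₁)(V₃/V₂) = 4.27 × (260/145.5) = 7.631.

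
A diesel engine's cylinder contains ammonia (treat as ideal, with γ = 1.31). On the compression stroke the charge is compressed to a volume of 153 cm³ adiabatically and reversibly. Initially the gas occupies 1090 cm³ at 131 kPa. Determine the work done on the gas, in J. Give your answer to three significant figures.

P₂ = P₁(V₁/V₂)^γ = 131×(1090/153)^(1.31) = 1715 kPa.
For a reversible adiabat, W_by_gas = (P₁V₁ − P₂V₂)/(γ−1).
W_by = (131000×0.00109 − 1.715×10^6×0.000153) / (0.31) = -386 J.
W_on_gas = −W_by = 386 J.

W ≈ 386 J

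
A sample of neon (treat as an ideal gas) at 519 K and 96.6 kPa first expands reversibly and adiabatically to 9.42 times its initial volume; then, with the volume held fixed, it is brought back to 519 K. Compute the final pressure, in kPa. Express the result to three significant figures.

P₃ ≈ 10.3 kPa

For a monatomic ideal gas γ = 5/3.
Adiabatic step (PV^γ = const): P₂ = 96.6×(1/9.42)^(5/3) = 2.299 kPa; T₂ = 519×(1/9.42)^(2/3) = 116.4 K.
Isochoric: P₃ = P₂(T₃/T₂) = 2.299 × (519/116.4) = 10.25 kPa.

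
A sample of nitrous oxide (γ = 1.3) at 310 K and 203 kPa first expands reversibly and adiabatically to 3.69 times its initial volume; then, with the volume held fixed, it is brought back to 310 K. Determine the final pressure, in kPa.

P₃ ≈ 55.0 kPa

Adiabatic step (PV^γ = const): P₂ = 203×(1/3.69)^(1.3) = 37.18 kPa; T₂ = 310×(1/3.69)^(0.3) = 209.5 K.
Isochoric: P₃ = P₂(T₃/T₂) = 37.18 × (310/209.5) = 55.01 kPa.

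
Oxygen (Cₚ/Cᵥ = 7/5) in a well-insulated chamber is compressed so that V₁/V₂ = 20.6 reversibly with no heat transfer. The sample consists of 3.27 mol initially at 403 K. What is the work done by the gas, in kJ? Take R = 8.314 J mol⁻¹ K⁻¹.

W ≈ -64.5 kJ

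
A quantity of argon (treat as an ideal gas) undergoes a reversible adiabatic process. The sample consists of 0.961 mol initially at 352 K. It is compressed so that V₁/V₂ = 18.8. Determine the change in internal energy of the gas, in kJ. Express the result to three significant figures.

Adiabatic: T₁V₁^(γ−1) = T₂V₂^(γ−1) ⇒ T₂ = T₁ (V₁/V₂)^(γ−1).
γ = 5/3 for a monatomic ideal gas, so γ−1 = 2/3.
T₂ = 352 × 18.8^(2/3) = 2489 K.
Q = 0, so ΔU = W_on_gas = nCᵥΔT with Cᵥ = R/(γ−1) = 12.47 J/(mol·K).
ΔU = 0.961 × 12.47 × (2489 − 352) = 25610 J.

ΔU ≈ 25.6 kJ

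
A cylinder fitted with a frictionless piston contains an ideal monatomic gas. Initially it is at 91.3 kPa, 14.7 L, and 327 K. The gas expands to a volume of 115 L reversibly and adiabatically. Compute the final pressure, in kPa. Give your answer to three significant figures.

P₂ ≈ 2.96 kPa

Since PV^γ is constant along a reversible adiabat, P₂ = P₁ (V₁/V₂)^γ.
γ = 5/3 for a monatomic ideal gas.
P₂ = 91.3 × (14.7/115)^(5/3) = 2.961 kPa.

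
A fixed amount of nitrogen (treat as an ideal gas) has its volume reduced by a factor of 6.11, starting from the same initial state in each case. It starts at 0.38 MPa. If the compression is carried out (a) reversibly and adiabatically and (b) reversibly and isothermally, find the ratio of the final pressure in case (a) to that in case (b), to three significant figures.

For a diatomic ideal gas γ = 7/5.
Isothermal: P_b = P₁(V₁/V₂) = 0.38×6.11.
Adiabatic: P_a = P₁(V₁/V₂)^γ = 0.38×6.11^(7/5).
P_a/P_b = (V₁/V₂)^(γ−1) = 6.11^(2/5) = 2.063.

P_adiabatic / P_isothermal ≈ 2.06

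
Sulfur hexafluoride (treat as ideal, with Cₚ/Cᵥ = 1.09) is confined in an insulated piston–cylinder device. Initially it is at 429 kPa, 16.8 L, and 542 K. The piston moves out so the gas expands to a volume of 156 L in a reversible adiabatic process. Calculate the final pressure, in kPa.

P₂ ≈ 37.8 kPa

Since PV^γ is constant along a reversible adiabat, P₂ = P₁ (V₁/V₂)^γ.
P₂ = 429 × (16.8/156)^(1.09) = 37.8 kPa.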